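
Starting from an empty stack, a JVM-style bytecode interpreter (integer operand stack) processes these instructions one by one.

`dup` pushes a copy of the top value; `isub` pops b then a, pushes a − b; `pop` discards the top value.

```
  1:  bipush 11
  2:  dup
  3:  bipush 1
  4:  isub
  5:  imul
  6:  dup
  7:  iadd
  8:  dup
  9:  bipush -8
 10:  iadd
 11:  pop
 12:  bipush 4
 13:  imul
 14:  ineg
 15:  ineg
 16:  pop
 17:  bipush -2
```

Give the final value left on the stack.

bipush 11 → 11
dup       → 11 11
bipush 1  → 11 11 1
isub      → 11 10
imul      → 110
dup       → 110 110
iadd      → 220
dup       → 220 220
bipush -8 → 220 220 -8
iadd      → 220 212
pop       → 220
bipush 4  → 220 4
imul      → 880
ineg      → -880
ineg      → 880
pop       → (empty)
bipush -2 → -2

-2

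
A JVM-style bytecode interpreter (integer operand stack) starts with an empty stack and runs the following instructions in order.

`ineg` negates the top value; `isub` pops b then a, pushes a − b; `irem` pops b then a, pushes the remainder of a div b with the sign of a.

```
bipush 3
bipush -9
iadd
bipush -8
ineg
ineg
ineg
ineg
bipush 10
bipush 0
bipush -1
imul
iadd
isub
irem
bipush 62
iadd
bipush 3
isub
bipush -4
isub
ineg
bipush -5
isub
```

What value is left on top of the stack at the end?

bipush 3  → 3
bipush -9 → 3 -9
iadd      → -6
bipush -8 → -6 -8
ineg      → -6 8
ineg      → -6 -8
ineg      → -6 8
ineg      → -6 -8
bipush 10 → -6 -8 10
bipush 0  → -6 -8 10 0
bipush -1 → -6 -8 10 0 -1
imul      → -6 -8 10 0
iadd      → -6 -8 10
isub      → -6 -18
irem      → -6
bipush 62 → -6 62
iadd      → 56
bipush 3  → 56 3
isub      → 53
bipush -4 → 53 -4
isub      → 57
ineg      → -57
bipush -5 → -57 -5
isub      → -52

-52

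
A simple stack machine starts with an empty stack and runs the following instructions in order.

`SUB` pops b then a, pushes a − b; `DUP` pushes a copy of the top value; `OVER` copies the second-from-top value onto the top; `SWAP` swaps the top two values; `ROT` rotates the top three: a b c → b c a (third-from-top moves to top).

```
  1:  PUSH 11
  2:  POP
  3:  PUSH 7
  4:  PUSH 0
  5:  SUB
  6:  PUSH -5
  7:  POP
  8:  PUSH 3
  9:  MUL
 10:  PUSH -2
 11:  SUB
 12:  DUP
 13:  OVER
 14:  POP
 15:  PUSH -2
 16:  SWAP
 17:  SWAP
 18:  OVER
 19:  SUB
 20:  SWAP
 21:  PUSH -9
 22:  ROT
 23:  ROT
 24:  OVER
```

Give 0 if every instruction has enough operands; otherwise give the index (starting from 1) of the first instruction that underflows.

0

PUSH 11 : 11
POP     : (empty)
PUSH 7  : 7
PUSH 0  : 7 0
SUB     : 7
PUSH -5 : 7 -5
POP     : 7
PUSH 3  : 7 3
MUL     : 21
PUSH -2 : 21 -2
SUB     : 23
DUP     : 23 23
OVER    : 23 23 23
POP     : 23 23
PUSH -2 : 23 23 -2
SWAP    : 23 -2 23
SWAP    : 23 23 -2
OVER    : 23 23 -2 23
SUB     : 23 23 -25
SWAP    : 23 -25 23
PUSH -9 : 23 -25 23 -9
ROT     : 23 23 -9 -25
ROT     : 23 -9 -25 23
OVER    : 23 -9 -25 23 -25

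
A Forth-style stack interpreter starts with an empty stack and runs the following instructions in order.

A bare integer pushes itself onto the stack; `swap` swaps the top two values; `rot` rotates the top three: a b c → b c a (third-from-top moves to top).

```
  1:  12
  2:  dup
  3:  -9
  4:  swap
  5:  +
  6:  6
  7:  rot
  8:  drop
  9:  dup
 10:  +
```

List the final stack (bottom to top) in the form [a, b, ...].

[3, 12]

12   : [12]
dup  : [12, 12]
-9   : [12, 12, -9]
swap : [12, -9, 12]
+    : [12, 3]
6    : [12, 3, 6]
rot  : [3, 6, 12]
drop : [3, 6]
dup  : [3, 6, 6]
+    : [3, 12]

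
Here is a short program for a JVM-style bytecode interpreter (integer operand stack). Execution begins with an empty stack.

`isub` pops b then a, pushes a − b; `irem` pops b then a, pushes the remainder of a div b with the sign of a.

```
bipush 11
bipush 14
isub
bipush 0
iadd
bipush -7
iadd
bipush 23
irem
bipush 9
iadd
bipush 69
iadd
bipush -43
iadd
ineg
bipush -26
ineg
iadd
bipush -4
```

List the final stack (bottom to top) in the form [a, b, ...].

[1, -4]

bipush 11   11
bipush 14   11 14
isub        -3
bipush 0    -3 0
iadd        -3
bipush -7   -3 -7
iadd        -10
bipush 23   -10 23
irem        -10
bipush 9    -10 9
iadd        -1
bipush 69   -1 69
iadd        68
bipush -43  68 -43
iadd        25
ineg        -25
bipush -26  -25 -26
ineg        -25 26
iadd        1
bipush -4   1 -4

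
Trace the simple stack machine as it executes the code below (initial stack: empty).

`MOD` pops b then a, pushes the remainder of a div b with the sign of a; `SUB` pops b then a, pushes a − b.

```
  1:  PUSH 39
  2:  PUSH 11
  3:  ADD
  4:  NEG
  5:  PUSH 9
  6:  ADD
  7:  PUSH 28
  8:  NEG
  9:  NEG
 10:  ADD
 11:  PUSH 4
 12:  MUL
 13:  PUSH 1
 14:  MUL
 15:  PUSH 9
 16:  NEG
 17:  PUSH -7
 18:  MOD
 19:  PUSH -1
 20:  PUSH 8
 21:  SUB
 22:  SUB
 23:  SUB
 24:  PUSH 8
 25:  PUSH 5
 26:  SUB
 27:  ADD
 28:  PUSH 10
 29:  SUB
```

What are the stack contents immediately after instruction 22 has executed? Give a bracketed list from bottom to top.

PUSH 39 -> [39]
PUSH 11 -> [39, 11]
ADD     -> [50]
NEG     -> [-50]
PUSH 9  -> [-50, 9]
ADD     -> [-41]
PUSH 28 -> [-41, 28]
NEG     -> [-41, -28]
NEG     -> [-41, 28]
ADD     -> [-13]
PUSH 4  -> [-13, 4]
MUL     -> [-52]
PUSH 1  -> [-52, 1]
MUL     -> [-52]
PUSH 9  -> [-52, 9]
NEG     -> [-52, -9]
PUSH -7 -> [-52, -9, -7]
MOD     -> [-52, -2]
PUSH -1 -> [-52, -2, -1]
PUSH 8  -> [-52, -2, -1, 8]
SUB     -> [-52, -2, -9]
SUB     -> [-52, 7]

[-52, 7]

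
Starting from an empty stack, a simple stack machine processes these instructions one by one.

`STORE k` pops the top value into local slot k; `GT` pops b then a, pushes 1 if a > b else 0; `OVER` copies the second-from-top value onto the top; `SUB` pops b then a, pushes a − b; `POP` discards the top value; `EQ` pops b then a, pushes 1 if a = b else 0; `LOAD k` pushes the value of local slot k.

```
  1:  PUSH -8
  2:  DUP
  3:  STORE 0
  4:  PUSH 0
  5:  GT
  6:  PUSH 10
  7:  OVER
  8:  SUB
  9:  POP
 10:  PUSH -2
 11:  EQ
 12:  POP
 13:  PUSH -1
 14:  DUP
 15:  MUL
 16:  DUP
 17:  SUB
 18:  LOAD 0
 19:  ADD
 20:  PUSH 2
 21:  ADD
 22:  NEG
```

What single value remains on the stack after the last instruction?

6

PUSH -8 : -8
DUP     : -8 -8
STORE 0 : -8
PUSH 0  : -8 0
GT      : 0
PUSH 10 : 0 10
OVER    : 0 10 0
SUB     : 0 10
POP     : 0
PUSH -2 : 0 -2
EQ      : 0
POP     : (empty)
PUSH -1 : -1
DUP     : -1 -1
MUL     : 1
DUP     : 1 1
SUB     : 0
LOAD 0  : 0 -8
ADD     : -8
PUSH 2  : -8 2
ADD     : -6
NEG     : 6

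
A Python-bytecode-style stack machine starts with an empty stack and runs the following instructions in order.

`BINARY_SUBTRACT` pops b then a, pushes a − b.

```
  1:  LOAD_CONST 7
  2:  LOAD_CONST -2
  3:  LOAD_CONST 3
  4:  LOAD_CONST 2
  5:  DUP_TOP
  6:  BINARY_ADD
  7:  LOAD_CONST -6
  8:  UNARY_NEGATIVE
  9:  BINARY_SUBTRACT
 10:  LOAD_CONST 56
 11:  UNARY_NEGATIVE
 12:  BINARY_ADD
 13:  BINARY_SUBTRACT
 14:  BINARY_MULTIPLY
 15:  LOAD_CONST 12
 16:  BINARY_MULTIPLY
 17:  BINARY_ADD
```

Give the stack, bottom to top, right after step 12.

LOAD_CONST 7    -> [7]
LOAD_CONST -2   -> [7, -2]
LOAD_CONST 3    -> [7, -2, 3]
LOAD_CONST 2    -> [7, -2, 3, 2]
DUP_TOP         -> [7, -2, 3, 2, 2]
BINARY_ADD      -> [7, -2, 3, 4]
LOAD_CONST -6   -> [7, -2, 3, 4, -6]
UNARY_NEGATIVE  -> [7, -2, 3, 4, 6]
BINARY_SUBTRACT -> [7, -2, 3, -2]
LOAD_CONST 56   -> [7, -2, 3, -2, 56]
UNARY_NEGATIVE  -> [7, -2, 3, -2, -56]
BINARY_ADD      -> [7, -2, 3, -58]

[7, -2, 3, -58]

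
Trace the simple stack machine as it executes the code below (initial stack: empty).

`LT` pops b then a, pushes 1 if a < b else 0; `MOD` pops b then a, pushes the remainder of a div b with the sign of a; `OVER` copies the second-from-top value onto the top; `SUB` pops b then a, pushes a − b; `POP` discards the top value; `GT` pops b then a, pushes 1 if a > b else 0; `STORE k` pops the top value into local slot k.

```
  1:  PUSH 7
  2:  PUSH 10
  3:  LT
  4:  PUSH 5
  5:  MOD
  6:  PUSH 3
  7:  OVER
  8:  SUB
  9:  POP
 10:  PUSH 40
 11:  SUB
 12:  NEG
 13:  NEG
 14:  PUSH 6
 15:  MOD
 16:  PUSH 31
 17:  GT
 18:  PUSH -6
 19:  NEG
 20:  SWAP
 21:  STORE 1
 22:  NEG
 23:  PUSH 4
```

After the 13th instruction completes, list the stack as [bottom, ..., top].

[-39]

PUSH 7  → 7
PUSH 10 → 7 10
LT      → 1
PUSH 5  → 1 5
MOD     → 1
PUSH 3  → 1 3
OVER    → 1 3 1
SUB     → 1 2
POP     → 1
PUSH 40 → 1 40
SUB     → -39
NEG     → 39
NEG     → -39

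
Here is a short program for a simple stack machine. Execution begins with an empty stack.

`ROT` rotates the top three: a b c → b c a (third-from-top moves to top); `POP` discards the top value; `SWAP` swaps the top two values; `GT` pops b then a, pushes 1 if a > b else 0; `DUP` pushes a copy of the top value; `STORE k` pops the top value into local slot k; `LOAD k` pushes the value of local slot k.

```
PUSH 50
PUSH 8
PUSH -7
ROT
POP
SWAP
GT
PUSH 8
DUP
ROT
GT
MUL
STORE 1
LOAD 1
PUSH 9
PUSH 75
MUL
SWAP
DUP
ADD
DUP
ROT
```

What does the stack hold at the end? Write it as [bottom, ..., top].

[16, 16, 675]

PUSH 50 → [50]
PUSH 8  → [50, 8]
PUSH -7 → [50, 8, -7]
ROT     → [8, -7, 50]
POP     → [8, -7]
SWAP    → [-7, 8]
GT      → [0]
PUSH 8  → [0, 8]
DUP     → [0, 8, 8]
ROT     → [8, 8, 0]
GT      → [8, 1]
MUL     → [8]
STORE 1 → []
LOAD 1  → [8]
PUSH 9  → [8, 9]
PUSH 75 → [8, 9, 75]
MUL     → [8, 675]
SWAP    → [675, 8]
DUP     → [675, 8, 8]
ADD     → [675, 16]
DUP     → [675, 16, 16]
ROT     → [16, 16, 675]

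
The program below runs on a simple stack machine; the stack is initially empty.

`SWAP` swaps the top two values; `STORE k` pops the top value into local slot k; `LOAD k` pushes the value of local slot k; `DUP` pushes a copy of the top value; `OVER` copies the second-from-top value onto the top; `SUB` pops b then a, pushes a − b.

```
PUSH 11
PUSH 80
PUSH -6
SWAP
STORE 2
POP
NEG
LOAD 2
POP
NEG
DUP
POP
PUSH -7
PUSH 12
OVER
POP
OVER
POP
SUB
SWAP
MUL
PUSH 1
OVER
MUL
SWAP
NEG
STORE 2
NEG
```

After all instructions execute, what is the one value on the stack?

PUSH 11 → 11
PUSH 80 → 11 80
PUSH -6 → 11 80 -6
SWAP    → 11 -6 80
STORE 2 → 11 -6
POP     → 11
NEG     → -11
LOAD 2  → -11 80
POP     → -11
NEG     → 11
DUP     → 11 11
POP     → 11
PUSH -7 → 11 -7
PUSH 12 → 11 -7 12
OVER    → 11 -7 12 -7
POP     → 11 -7 12
OVER    → 11 -7 12 -7
POP     → 11 -7 12
SUB     → 11 -19
SWAP    → -19 11
MUL     → -209
PUSH 1  → -209 1
OVER    → -209 1 -209
MUL     → -209 -209
SWAP    → -209 -209
NEG     → -209 209
STORE 2 → -209
NEG     → 209

209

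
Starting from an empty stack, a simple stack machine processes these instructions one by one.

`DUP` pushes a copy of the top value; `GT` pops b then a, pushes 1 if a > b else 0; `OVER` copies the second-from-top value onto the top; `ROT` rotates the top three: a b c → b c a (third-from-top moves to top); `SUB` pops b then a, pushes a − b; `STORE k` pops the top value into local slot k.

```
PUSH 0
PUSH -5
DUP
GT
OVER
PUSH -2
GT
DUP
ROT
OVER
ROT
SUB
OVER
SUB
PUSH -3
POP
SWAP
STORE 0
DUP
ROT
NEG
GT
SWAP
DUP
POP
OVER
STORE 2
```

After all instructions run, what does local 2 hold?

PUSH 0  -> 0
PUSH -5 -> 0 -5
DUP     -> 0 -5 -5
GT      -> 0 0
OVER    -> 0 0 0
PUSH -2 -> 0 0 0 -2
GT      -> 0 0 1
DUP     -> 0 0 1 1
ROT     -> 0 1 1 0
OVER    -> 0 1 1 0 1
ROT     -> 0 1 0 1 1
SUB     -> 0 1 0 0
OVER    -> 0 1 0 0 0
SUB     -> 0 1 0 0
PUSH -3 -> 0 1 0 0 -3
POP     -> 0 1 0 0
SWAP    -> 0 1 0 0
STORE 0 -> 0 1 0
DUP     -> 0 1 0 0
ROT     -> 0 0 0 1
NEG     -> 0 0 0 -1
GT      -> 0 0 1
SWAP    -> 0 1 0
DUP     -> 0 1 0 0
POP     -> 0 1 0
OVER    -> 0 1 0 1
STORE 2 -> 0 1 0

1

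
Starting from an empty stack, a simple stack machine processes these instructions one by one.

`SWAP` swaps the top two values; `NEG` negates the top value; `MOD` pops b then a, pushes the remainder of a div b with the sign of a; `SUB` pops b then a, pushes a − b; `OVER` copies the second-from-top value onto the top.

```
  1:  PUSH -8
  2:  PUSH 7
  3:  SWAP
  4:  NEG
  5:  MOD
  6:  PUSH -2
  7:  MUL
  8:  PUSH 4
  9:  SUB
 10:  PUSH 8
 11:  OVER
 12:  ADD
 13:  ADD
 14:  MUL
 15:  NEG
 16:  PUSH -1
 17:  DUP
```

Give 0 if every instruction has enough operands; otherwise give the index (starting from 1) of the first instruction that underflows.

14

PUSH -8 → -8
PUSH 7  → -8 7
SWAP    → 7 -8
NEG     → 7 8
MOD     → 7
PUSH -2 → 7 -2
MUL     → -14
PUSH 4  → -14 4
SUB     → -18
PUSH 8  → -18 8
OVER    → -18 8 -18
ADD     → -18 -10
ADD     → -28
MUL  — needs 2 operands, stack has 1 → underflow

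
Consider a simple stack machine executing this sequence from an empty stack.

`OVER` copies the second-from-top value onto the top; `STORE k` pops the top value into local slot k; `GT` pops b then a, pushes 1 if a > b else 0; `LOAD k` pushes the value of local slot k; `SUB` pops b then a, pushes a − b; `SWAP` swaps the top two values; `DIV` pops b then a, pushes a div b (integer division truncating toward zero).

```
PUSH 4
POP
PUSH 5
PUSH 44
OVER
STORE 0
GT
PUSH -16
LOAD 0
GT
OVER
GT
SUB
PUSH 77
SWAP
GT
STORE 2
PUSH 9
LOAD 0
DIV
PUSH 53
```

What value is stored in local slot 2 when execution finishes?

PUSH 4    [4]
POP       []
PUSH 5    [5]
PUSH 44   [5, 44]
OVER      [5, 44, 5]
STORE 0   [5, 44]
GT        [0]
PUSH -16  [0, -16]
LOAD 0    [0, -16, 5]
GT        [0, 0]
OVER      [0, 0, 0]
GT        [0, 0]
SUB       [0]
PUSH 77   [0, 77]
SWAP      [77, 0]
GT        [1]
STORE 2   []
PUSH 9    [9]
LOAD 0    [9, 5]
DIV       [1]
PUSH 53   [1, 53]

1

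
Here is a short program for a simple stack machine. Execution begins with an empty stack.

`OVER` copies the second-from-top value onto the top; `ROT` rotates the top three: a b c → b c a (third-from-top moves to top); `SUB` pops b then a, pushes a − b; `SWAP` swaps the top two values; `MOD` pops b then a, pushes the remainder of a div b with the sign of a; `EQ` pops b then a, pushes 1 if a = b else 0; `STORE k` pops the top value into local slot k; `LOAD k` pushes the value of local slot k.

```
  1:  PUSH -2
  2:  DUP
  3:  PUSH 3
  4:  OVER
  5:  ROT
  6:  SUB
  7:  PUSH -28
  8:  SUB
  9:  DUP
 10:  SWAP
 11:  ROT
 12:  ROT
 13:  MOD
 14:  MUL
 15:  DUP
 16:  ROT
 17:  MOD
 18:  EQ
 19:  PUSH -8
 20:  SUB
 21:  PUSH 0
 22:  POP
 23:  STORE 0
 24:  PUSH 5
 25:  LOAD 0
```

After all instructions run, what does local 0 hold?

8

PUSH -2  : [-2]
DUP      : [-2, -2]
PUSH 3   : [-2, -2, 3]
OVER     : [-2, -2, 3, -2]
ROT      : [-2, 3, -2, -2]
SUB      : [-2, 3, 0]
PUSH -28 : [-2, 3, 0, -28]
SUB      : [-2, 3, 28]
DUP      : [-2, 3, 28, 28]
SWAP     : [-2, 3, 28, 28]
ROT      : [-2, 28, 28, 3]
ROT      : [-2, 28, 3, 28]
MOD      : [-2, 28, 3]
MUL      : [-2, 84]
DUP      : [-2, 84, 84]
ROT      : [84, 84, -2]
MOD      : [84, 0]
EQ       : [0]
PUSH -8  : [0, -8]
SUB      : [8]
PUSH 0   : [8, 0]
POP      : [8]
STORE 0  : []
PUSH 5   : [5]
LOAD 0   : [5, 8]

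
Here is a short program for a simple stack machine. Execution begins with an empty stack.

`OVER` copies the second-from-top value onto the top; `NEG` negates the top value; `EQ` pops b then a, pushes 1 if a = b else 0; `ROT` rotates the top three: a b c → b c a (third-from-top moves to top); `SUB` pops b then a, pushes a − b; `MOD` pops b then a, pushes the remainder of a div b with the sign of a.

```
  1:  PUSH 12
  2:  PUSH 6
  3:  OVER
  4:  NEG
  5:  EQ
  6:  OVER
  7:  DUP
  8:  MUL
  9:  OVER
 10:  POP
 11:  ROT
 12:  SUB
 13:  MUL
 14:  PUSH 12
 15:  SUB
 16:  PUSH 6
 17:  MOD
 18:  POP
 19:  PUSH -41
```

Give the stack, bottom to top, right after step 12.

[0, 132]

PUSH 12 → [12]
PUSH 6  → [12, 6]
OVER    → [12, 6, 12]
NEG     → [12, 6, -12]
EQ      → [12, 0]
OVER    → [12, 0, 12]
DUP     → [12, 0, 12, 12]
MUL     → [12, 0, 144]
OVER    → [12, 0, 144, 0]
POP     → [12, 0, 144]
ROT     → [0, 144, 12]
SUB     → [0, 132]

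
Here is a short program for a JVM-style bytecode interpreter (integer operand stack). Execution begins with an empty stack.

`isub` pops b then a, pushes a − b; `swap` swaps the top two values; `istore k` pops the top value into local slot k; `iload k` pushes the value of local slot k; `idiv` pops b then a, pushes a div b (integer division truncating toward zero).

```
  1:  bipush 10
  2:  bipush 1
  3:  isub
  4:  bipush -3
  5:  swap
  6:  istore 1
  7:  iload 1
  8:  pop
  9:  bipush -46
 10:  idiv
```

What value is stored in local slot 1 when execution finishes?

bipush 10  → 10
bipush 1   → 10 1
isub       → 9
bipush -3  → 9 -3
swap       → -3 9
istore 1   → -3
iload 1    → -3 9
pop        → -3
bipush -46 → -3 -46
idiv       → 0

9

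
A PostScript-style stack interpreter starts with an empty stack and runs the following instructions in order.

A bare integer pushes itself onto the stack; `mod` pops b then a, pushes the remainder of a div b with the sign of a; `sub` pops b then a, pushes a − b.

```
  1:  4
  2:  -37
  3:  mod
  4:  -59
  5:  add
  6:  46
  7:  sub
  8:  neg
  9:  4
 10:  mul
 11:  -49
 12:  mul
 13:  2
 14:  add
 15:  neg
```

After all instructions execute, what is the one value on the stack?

4   -> 4
-37 -> 4 -37
mod -> 4
-59 -> 4 -59
add -> -55
46  -> -55 46
sub -> -101
neg -> 101
4   -> 101 4
mul -> 404
-49 -> 404 -49
mul -> -19796
2   -> -19796 2
add -> -19794
neg -> 19794

19794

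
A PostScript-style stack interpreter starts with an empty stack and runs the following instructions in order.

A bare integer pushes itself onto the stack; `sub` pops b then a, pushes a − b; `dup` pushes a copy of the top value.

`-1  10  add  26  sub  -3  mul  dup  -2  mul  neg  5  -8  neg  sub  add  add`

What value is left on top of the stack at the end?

-1  → -1
10  → -1 10
add → 9
26  → 9 26
sub → -17
-3  → -17 -3
mul → 51
dup → 51 51
-2  → 51 51 -2
mul → 51 -102
neg → 51 102
5   → 51 102 5
-8  → 51 102 5 -8
neg → 51 102 5 8
sub → 51 102 -3
add → 51 99
add → 150

150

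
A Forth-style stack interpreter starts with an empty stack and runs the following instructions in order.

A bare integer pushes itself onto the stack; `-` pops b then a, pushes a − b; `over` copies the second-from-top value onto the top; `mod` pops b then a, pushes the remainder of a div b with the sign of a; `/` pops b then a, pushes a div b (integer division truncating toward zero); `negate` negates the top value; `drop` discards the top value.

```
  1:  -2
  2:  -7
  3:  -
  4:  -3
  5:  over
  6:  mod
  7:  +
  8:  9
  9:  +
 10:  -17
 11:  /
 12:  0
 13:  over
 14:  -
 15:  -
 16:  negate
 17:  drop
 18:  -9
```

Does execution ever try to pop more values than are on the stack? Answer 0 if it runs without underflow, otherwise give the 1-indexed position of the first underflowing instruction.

0

-2     : [-2]
-7     : [-2, -7]
-      : [5]
-3     : [5, -3]
over   : [5, -3, 5]
mod    : [5, -3]
+      : [2]
9      : [2, 9]
+      : [11]
-17    : [11, -17]
/      : [0]
0      : [0, 0]
over   : [0, 0, 0]
-      : [0, 0]
-      : [0]
negate : [0]
drop   : []
-9     : [-9]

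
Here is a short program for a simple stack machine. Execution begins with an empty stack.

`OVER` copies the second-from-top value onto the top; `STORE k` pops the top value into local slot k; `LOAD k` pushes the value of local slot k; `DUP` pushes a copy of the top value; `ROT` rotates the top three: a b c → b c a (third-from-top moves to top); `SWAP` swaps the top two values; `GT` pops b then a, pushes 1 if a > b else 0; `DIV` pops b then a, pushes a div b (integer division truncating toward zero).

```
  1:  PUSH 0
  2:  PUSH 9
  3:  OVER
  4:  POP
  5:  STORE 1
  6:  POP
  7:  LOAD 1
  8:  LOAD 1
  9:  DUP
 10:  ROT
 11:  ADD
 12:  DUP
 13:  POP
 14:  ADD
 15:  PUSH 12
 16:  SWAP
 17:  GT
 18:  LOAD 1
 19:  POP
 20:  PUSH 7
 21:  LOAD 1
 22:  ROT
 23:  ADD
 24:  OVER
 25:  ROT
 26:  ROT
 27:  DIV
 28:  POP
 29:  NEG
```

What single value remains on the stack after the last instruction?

-7

PUSH 0   [0]
PUSH 9   [0, 9]
OVER     [0, 9, 0]
POP      [0, 9]
STORE 1  [0]
POP      []
LOAD 1   [9]
LOAD 1   [9, 9]
DUP      [9, 9, 9]
ROT      [9, 9, 9]
ADD      [9, 18]
DUP      [9, 18, 18]
POP      [9, 18]
ADD      [27]
PUSH 12  [27, 12]
SWAP     [12, 27]
GT       [0]
LOAD 1   [0, 9]
POP      [0]
PUSH 7   [0, 7]
LOAD 1   [0, 7, 9]
ROT      [7, 9, 0]
ADD      [7, 9]
OVER     [7, 9, 7]
ROT      [9, 7, 7]
ROT      [7, 7, 9]
DIV      [7, 0]
POP      [7]
NEG      [-7]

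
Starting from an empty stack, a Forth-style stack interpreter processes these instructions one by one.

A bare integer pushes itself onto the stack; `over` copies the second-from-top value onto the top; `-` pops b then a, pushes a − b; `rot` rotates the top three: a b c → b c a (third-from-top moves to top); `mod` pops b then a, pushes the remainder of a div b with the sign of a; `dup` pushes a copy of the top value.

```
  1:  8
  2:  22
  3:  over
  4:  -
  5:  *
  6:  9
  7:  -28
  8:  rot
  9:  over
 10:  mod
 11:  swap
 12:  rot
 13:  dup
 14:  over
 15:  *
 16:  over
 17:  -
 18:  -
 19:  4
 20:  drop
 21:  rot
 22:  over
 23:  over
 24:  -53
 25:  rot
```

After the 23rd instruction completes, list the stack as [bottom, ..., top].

[-28, -63, 0, -63, 0]

8    -> 8
22   -> 8 22
over -> 8 22 8
-    -> 8 14
*    -> 112
9    -> 112 9
-28  -> 112 9 -28
rot  -> 9 -28 112
over -> 9 -28 112 -28
mod  -> 9 -28 0
swap -> 9 0 -28
rot  -> 0 -28 9
dup  -> 0 -28 9 9
over -> 0 -28 9 9 9
*    -> 0 -28 9 81
over -> 0 -28 9 81 9
-    -> 0 -28 9 72
-    -> 0 -28 -63
4    -> 0 -28 -63 4
drop -> 0 -28 -63
rot  -> -28 -63 0
over -> -28 -63 0 -63
over -> -28 -63 0 -63 0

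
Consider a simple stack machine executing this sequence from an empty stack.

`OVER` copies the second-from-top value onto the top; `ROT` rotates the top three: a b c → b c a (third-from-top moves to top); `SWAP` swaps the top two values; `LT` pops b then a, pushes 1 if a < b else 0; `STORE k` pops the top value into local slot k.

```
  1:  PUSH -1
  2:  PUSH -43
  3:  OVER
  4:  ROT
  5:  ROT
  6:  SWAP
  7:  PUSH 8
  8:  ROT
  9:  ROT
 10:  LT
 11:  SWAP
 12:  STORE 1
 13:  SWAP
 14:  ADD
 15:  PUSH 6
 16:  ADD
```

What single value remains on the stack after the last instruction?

6

PUSH -1  : -1
PUSH -43 : -1 -43
OVER     : -1 -43 -1
ROT      : -43 -1 -1
ROT      : -1 -1 -43
SWAP     : -1 -43 -1
PUSH 8   : -1 -43 -1 8
ROT      : -1 -1 8 -43
ROT      : -1 8 -43 -1
LT       : -1 8 1
SWAP     : -1 1 8
STORE 1  : -1 1
SWAP     : 1 -1
ADD      : 0
PUSH 6   : 0 6
ADD      : 6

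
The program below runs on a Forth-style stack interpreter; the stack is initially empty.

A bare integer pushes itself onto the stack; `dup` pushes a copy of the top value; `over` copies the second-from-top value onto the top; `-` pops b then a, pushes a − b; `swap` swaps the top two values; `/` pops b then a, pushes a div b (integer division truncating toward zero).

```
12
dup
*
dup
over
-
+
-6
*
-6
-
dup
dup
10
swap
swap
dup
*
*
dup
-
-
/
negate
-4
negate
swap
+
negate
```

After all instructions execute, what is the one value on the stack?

-3

12     -> 12
dup    -> 12 12
*      -> 144
dup    -> 144 144
over   -> 144 144 144
-      -> 144 0
+      -> 144
-6     -> 144 -6
*      -> -864
-6     -> -864 -6
-      -> -858
dup    -> -858 -858
dup    -> -858 -858 -858
10     -> -858 -858 -858 10
swap   -> -858 -858 10 -858
swap   -> -858 -858 -858 10
dup    -> -858 -858 -858 10 10
*      -> -858 -858 -858 100
*      -> -858 -858 -85800
dup    -> -858 -858 -85800 -85800
-      -> -858 -858 0
-      -> -858 -858
/      -> 1
negate -> -1
-4     -> -1 -4
negate -> -1 4
swap   -> 4 -1
+      -> 3
negate -> -3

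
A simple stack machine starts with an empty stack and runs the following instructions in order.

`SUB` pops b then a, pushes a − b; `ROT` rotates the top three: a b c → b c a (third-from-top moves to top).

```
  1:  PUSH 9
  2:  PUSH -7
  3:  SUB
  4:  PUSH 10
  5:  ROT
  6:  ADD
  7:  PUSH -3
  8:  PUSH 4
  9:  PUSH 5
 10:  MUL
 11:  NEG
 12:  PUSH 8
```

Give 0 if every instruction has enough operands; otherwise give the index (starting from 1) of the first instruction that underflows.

5

PUSH 9  : [9]
PUSH -7 : [9, -7]
SUB     : [16]
PUSH 10 : [16, 10]
ROT  — needs 3 operands, stack has 2 → underflow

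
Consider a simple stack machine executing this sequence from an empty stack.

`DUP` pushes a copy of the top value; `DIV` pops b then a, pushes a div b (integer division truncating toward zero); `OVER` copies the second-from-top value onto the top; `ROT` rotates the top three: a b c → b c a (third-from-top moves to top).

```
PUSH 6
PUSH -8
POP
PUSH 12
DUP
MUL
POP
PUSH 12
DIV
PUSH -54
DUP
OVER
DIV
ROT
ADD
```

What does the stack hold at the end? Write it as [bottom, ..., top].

PUSH 6   -> 6
PUSH -8  -> 6 -8
POP      -> 6
PUSH 12  -> 6 12
DUP      -> 6 12 12
MUL      -> 6 144
POP      -> 6
PUSH 12  -> 6 12
DIV      -> 0
PUSH -54 -> 0 -54
DUP      -> 0 -54 -54
OVER     -> 0 -54 -54 -54
DIV      -> 0 -54 1
ROT      -> -54 1 0
ADD      -> -54 1

[-54, 1]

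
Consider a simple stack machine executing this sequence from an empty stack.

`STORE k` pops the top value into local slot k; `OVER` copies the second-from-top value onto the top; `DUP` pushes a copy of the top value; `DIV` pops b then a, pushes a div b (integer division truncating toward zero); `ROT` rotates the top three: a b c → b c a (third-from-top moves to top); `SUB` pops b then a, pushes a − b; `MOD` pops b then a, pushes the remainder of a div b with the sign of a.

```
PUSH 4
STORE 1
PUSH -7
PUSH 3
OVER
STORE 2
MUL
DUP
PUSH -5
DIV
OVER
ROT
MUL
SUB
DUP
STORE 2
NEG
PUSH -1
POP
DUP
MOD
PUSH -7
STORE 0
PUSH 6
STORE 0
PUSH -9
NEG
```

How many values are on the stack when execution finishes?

2

PUSH 4   4
STORE 1  (empty)
PUSH -7  -7
PUSH 3   -7 3
OVER     -7 3 -7
STORE 2  -7 3
MUL      -21
DUP      -21 -21
PUSH -5  -21 -21 -5
DIV      -21 4
OVER     -21 4 -21
ROT      4 -21 -21
MUL      4 441
SUB      -437
DUP      -437 -437
STORE 2  -437
NEG      437
PUSH -1  437 -1
POP      437
DUP      437 437
MOD      0
PUSH -7  0 -7
STORE 0  0
PUSH 6   0 6
STORE 0  0
PUSH -9  0 -9
NEG      0 9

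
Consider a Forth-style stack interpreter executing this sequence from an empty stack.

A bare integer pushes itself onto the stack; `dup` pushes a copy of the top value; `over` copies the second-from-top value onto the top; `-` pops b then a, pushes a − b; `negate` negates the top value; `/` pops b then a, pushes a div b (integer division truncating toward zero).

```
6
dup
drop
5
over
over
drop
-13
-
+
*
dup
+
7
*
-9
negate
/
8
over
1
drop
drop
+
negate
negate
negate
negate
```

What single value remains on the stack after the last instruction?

232

6       [6]
dup     [6, 6]
drop    [6]
5       [6, 5]
over    [6, 5, 6]
over    [6, 5, 6, 5]
drop    [6, 5, 6]
-13     [6, 5, 6, -13]
-       [6, 5, 19]
+       [6, 24]
*       [144]
dup     [144, 144]
+       [288]
7       [288, 7]
*       [2016]
-9      [2016, -9]
negate  [2016, 9]
/       [224]
8       [224, 8]
over    [224, 8, 224]
1       [224, 8, 224, 1]
drop    [224, 8, 224]
drop    [224, 8]
+       [232]
negate  [-232]
negate  [232]
negate  [-232]
negate  [232]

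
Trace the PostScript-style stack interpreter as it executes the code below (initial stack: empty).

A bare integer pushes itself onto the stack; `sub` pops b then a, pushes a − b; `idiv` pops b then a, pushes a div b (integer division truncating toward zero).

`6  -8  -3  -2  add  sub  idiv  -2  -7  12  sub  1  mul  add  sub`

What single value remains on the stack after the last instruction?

6    : 6
-8   : 6 -8
-3   : 6 -8 -3
-2   : 6 -8 -3 -2
add  : 6 -8 -5
sub  : 6 -3
idiv : -2
-2   : -2 -2
-7   : -2 -2 -7
12   : -2 -2 -7 12
sub  : -2 -2 -19
1    : -2 -2 -19 1
mul  : -2 -2 -19
add  : -2 -21
sub  : 19

19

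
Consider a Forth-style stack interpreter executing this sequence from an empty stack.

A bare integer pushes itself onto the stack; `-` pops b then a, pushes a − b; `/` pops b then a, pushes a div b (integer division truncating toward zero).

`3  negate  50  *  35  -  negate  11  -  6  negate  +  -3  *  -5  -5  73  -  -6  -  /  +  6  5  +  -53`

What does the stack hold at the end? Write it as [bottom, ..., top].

3      : 3
negate : -3
50     : -3 50
*      : -150
35     : -150 35
-      : -185
negate : 185
11     : 185 11
-      : 174
6      : 174 6
negate : 174 -6
+      : 168
-3     : 168 -3
*      : -504
-5     : -504 -5
-5     : -504 -5 -5
73     : -504 -5 -5 73
-      : -504 -5 -78
-6     : -504 -5 -78 -6
-      : -504 -5 -72
/      : -504 0
+      : -504
6      : -504 6
5      : -504 6 5
+      : -504 11
-53    : -504 11 -53

[-504, 11, -53]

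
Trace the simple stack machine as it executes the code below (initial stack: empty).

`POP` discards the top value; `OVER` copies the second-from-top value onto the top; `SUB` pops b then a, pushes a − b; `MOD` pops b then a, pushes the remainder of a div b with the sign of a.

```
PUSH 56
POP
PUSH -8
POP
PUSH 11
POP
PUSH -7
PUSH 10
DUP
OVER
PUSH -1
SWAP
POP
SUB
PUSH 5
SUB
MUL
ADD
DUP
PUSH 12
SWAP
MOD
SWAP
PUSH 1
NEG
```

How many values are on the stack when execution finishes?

PUSH 56  56
POP      (empty)
PUSH -8  -8
POP      (empty)
PUSH 11  11
POP      (empty)
PUSH -7  -7
PUSH 10  -7 10
DUP      -7 10 10
OVER     -7 10 10 10
PUSH -1  -7 10 10 10 -1
SWAP     -7 10 10 -1 10
POP      -7 10 10 -1
SUB      -7 10 11
PUSH 5   -7 10 11 5
SUB      -7 10 6
MUL      -7 60
ADD      53
DUP      53 53
PUSH 12  53 53 12
SWAP     53 12 53
MOD      53 12
SWAP     12 53
PUSH 1   12 53 1
NEG      12 53 -1

3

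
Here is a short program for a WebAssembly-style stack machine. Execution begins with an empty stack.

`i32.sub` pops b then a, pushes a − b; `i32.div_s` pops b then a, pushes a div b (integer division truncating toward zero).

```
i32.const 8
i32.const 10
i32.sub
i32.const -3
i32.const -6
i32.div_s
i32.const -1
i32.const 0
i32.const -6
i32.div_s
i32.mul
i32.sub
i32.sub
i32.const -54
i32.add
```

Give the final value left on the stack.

i32.const 8   : [8]
i32.const 10  : [8, 10]
i32.sub       : [-2]
i32.const -3  : [-2, -3]
i32.const -6  : [-2, -3, -6]
i32.div_s     : [-2, 0]
i32.const -1  : [-2, 0, -1]
i32.const 0   : [-2, 0, -1, 0]
i32.const -6  : [-2, 0, -1, 0, -6]
i32.div_s     : [-2, 0, -1, 0]
i32.mul       : [-2, 0, 0]
i32.sub       : [-2, 0]
i32.sub       : [-2]
i32.const -54 : [-2, -54]
i32.add       : [-56]

-56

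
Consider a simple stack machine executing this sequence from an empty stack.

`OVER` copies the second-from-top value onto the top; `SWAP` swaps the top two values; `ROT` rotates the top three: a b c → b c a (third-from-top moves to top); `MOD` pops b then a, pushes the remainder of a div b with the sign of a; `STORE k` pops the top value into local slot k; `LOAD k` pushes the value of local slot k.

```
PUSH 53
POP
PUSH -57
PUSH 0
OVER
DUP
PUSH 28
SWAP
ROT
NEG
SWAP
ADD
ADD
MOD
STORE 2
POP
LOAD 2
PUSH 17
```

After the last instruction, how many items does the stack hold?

2

PUSH 53  -> [53]
POP      -> []
PUSH -57 -> [-57]
PUSH 0   -> [-57, 0]
OVER     -> [-57, 0, -57]
DUP      -> [-57, 0, -57, -57]
PUSH 28  -> [-57, 0, -57, -57, 28]
SWAP     -> [-57, 0, -57, 28, -57]
ROT      -> [-57, 0, 28, -57, -57]
NEG      -> [-57, 0, 28, -57, 57]
SWAP     -> [-57, 0, 28, 57, -57]
ADD      -> [-57, 0, 28, 0]
ADD      -> [-57, 0, 28]
MOD      -> [-57, 0]
STORE 2  -> [-57]
POP      -> []
LOAD 2   -> [0]
PUSH 17  -> [0, 17]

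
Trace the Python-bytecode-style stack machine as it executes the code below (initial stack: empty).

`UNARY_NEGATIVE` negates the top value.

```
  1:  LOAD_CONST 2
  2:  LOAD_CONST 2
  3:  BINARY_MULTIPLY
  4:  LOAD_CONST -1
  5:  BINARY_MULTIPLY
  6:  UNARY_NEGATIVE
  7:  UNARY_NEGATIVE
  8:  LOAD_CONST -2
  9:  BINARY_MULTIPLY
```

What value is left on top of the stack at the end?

LOAD_CONST 2    -> 2
LOAD_CONST 2    -> 2 2
BINARY_MULTIPLY -> 4
LOAD_CONST -1   -> 4 -1
BINARY_MULTIPLY -> -4
UNARY_NEGATIVE  -> 4
UNARY_NEGATIVE  -> -4
LOAD_CONST -2   -> -4 -2
BINARY_MULTIPLY -> 8

8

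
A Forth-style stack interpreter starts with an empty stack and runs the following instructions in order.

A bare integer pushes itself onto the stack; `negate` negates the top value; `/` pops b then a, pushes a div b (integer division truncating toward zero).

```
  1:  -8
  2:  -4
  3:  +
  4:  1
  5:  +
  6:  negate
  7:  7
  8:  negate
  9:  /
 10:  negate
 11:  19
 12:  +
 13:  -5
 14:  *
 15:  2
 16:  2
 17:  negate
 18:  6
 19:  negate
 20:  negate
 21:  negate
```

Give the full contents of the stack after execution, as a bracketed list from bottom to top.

[-100, 2, -2, -6]

-8     -> [-8]
-4     -> [-8, -4]
+      -> [-12]
1      -> [-12, 1]
+      -> [-11]
negate -> [11]
7      -> [11, 7]
negate -> [11, -7]
/      -> [-1]
negate -> [1]
19     -> [1, 19]
+      -> [20]
-5     -> [20, -5]
*      -> [-100]
2      -> [-100, 2]
2      -> [-100, 2, 2]
negate -> [-100, 2, -2]
6      -> [-100, 2, -2, 6]
negate -> [-100, 2, -2, -6]
negate -> [-100, 2, -2, 6]
negate -> [-100, 2, -2, -6]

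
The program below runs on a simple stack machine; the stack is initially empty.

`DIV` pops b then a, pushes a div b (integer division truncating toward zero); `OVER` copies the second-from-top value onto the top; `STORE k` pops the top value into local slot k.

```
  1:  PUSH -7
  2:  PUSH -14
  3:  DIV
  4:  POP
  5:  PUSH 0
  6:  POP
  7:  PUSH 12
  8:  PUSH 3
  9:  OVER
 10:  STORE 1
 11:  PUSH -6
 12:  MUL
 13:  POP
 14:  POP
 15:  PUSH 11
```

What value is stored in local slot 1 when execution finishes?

12

PUSH -7  → -7
PUSH -14 → -7 -14
DIV      → 0
POP      → (empty)
PUSH 0   → 0
POP      → (empty)
PUSH 12  → 12
PUSH 3   → 12 3
OVER     → 12 3 12
STORE 1  → 12 3
PUSH -6  → 12 3 -6
MUL      → 12 -18
POP      → 12
POP      → (empty)
PUSH 11  → 11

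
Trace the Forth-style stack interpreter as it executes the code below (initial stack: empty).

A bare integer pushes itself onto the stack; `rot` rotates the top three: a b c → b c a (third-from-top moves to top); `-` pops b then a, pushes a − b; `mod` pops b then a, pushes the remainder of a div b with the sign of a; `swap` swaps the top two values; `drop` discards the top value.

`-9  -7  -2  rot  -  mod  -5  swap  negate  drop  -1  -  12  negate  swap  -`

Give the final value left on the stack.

-9      -9
-7      -9 -7
-2      -9 -7 -2
rot     -7 -2 -9
-       -7 7
mod     0
-5      0 -5
swap    -5 0
negate  -5 0
drop    -5
-1      -5 -1
-       -4
12      -4 12
negate  -4 -12
swap    -12 -4
-       -8

-8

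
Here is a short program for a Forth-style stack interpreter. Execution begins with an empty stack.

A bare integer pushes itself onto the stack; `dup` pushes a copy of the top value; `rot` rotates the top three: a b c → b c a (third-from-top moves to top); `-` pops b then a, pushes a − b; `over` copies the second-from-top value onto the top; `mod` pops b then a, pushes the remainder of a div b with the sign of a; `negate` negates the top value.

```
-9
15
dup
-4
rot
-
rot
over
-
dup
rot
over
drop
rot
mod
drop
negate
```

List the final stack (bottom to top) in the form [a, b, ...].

[15, -10]

-9     : [-9]
15     : [-9, 15]
dup    : [-9, 15, 15]
-4     : [-9, 15, 15, -4]
rot    : [-9, 15, -4, 15]
-      : [-9, 15, -19]
rot    : [15, -19, -9]
over   : [15, -19, -9, -19]
-      : [15, -19, 10]
dup    : [15, -19, 10, 10]
rot    : [15, 10, 10, -19]
over   : [15, 10, 10, -19, 10]
drop   : [15, 10, 10, -19]
rot    : [15, 10, -19, 10]
mod    : [15, 10, -9]
drop   : [15, 10]
negate : [15, -10]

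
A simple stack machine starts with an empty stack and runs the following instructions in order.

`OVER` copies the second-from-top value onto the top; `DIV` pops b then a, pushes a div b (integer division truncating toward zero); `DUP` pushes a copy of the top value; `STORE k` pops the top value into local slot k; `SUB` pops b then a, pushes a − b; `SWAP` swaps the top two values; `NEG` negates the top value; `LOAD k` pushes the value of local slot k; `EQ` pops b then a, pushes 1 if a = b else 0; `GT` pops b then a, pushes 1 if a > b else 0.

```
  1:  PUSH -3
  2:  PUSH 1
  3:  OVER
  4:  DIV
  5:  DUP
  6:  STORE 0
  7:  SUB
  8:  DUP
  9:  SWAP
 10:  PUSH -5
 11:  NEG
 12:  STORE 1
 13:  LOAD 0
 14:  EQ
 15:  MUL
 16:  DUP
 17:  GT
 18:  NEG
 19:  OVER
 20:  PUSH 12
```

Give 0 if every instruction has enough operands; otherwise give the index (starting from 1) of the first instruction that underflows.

PUSH -3  [-3]
PUSH 1   [-3, 1]
OVER     [-3, 1, -3]
DIV      [-3, 0]
DUP      [-3, 0, 0]
STORE 0  [-3, 0]
SUB      [-3]
DUP      [-3, -3]
SWAP     [-3, -3]
PUSH -5  [-3, -3, -5]
NEG      [-3, -3, 5]
STORE 1  [-3, -3]
LOAD 0   [-3, -3, 0]
EQ       [-3, 0]
MUL      [0]
DUP      [0, 0]
GT       [0]
NEG      [0]
OVER  — needs 2 operands, stack has 1 → underflow

19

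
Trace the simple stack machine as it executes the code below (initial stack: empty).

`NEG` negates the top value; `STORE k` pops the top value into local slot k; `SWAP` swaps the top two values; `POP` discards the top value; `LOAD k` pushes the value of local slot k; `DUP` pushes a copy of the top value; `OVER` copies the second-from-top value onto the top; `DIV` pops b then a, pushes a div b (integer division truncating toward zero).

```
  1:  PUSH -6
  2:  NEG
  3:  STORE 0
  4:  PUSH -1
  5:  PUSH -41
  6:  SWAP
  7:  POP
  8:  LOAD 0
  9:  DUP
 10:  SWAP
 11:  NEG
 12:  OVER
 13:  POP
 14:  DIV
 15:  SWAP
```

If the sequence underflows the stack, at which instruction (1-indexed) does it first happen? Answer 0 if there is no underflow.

0

PUSH -6  : -6
NEG      : 6
STORE 0  : (empty)
PUSH -1  : -1
PUSH -41 : -1 -41
SWAP     : -41 -1
POP      : -41
LOAD 0   : -41 6
DUP      : -41 6 6
SWAP     : -41 6 6
NEG      : -41 6 -6
OVER     : -41 6 -6 6
POP      : -41 6 -6
DIV      : -41 -1
SWAP     : -1 -41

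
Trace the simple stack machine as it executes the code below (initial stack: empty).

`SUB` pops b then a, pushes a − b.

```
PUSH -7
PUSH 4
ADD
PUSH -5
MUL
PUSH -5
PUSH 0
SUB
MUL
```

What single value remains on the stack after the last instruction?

PUSH -7 -> [-7]
PUSH 4  -> [-7, 4]
ADD     -> [-3]
PUSH -5 -> [-3, -5]
MUL     -> [15]
PUSH -5 -> [15, -5]
PUSH 0  -> [15, -5, 0]
SUB     -> [15, -5]
MUL     -> [-75]

-75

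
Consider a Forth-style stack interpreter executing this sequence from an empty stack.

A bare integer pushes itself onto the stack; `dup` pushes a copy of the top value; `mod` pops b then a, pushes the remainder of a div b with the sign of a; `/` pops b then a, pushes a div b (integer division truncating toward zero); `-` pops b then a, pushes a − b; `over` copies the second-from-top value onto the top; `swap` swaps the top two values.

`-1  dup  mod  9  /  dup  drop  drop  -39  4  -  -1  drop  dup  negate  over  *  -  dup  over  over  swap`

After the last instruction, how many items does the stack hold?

4

-1     → [-1]
dup    → [-1, -1]
mod    → [0]
9      → [0, 9]
/      → [0]
dup    → [0, 0]
drop   → [0]
drop   → []
-39    → [-39]
4      → [-39, 4]
-      → [-43]
-1     → [-43, -1]
drop   → [-43]
dup    → [-43, -43]
negate → [-43, 43]
over   → [-43, 43, -43]
*      → [-43, -1849]
-      → [1806]
dup    → [1806, 1806]
over   → [1806, 1806, 1806]
over   → [1806, 1806, 1806, 1806]
swap   → [1806, 1806, 1806, 1806]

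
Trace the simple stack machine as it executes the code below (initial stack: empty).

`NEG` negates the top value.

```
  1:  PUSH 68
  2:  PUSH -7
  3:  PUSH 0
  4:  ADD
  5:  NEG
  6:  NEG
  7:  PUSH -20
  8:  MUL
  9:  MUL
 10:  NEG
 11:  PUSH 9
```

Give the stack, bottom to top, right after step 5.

[68, 7]

PUSH 68 : [68]
PUSH -7 : [68, -7]
PUSH 0  : [68, -7, 0]
ADD     : [68, -7]
NEG     : [68, 7]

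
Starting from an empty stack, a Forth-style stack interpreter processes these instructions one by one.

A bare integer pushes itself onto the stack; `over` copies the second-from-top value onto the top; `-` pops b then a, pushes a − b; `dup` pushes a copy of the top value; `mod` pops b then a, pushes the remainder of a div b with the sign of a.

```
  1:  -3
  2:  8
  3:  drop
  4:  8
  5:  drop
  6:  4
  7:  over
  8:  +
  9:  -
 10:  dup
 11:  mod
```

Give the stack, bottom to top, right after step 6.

[-3, 4]

-3   → -3
8    → -3 8
drop → -3
8    → -3 8
drop → -3
4    → -3 4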